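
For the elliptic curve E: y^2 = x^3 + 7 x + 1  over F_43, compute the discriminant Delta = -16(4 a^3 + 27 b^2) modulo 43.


4 a^3 + 27 b^2 = 4*7^3 + 27*1^2 = 1372 + 27 = 1399
Delta = -16 * (1399) = -22384
Delta mod 43 = 19

Delta = 19 (mod 43)


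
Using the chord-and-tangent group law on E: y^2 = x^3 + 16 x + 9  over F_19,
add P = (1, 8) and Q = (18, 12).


P != Q, so use the chord formula.
s = (y2 - y1) / (x2 - x1) = (4) / (17) mod 19 = 17
x3 = s^2 - x1 - x2 mod 19 = 17^2 - 1 - 18 = 4
y3 = s (x1 - x3) - y1 mod 19 = 17 * (1 - 4) - 8 = 17

P + Q = (4, 17)


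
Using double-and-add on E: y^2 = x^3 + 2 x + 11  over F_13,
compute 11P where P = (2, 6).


k = 11 = 1011_2 (binary, LSB first: 1101)
Double-and-add from P = (2, 6):
  bit 0 = 1: acc = O + (2, 6) = (2, 6)
  bit 1 = 1: acc = (2, 6) + (10, 2) = (11, 5)
  bit 2 = 0: acc unchanged = (11, 5)
  bit 3 = 1: acc = (11, 5) + (5, 9) = (9, 11)

11P = (9, 11)


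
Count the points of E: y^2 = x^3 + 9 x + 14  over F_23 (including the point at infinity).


For each x in F_23, count y with y^2 = x^3 + 9 x + 14 mod 23:
  x = 1: RHS = 1, y in [1, 22]  -> 2 point(s)
  x = 5: RHS = 0, y in [0]  -> 1 point(s)
  x = 6: RHS = 8, y in [10, 13]  -> 2 point(s)
  x = 7: RHS = 6, y in [11, 12]  -> 2 point(s)
  x = 8: RHS = 0, y in [0]  -> 1 point(s)
  x = 10: RHS = 0, y in [0]  -> 1 point(s)
  x = 11: RHS = 18, y in [8, 15]  -> 2 point(s)
  x = 14: RHS = 9, y in [3, 20]  -> 2 point(s)
  x = 19: RHS = 6, y in [11, 12]  -> 2 point(s)
  x = 20: RHS = 6, y in [11, 12]  -> 2 point(s)
  x = 22: RHS = 4, y in [2, 21]  -> 2 point(s)
Affine points: 19. Add the point at infinity: total = 20.

#E(F_23) = 20


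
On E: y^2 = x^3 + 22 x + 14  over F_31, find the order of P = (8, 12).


Compute successive multiples of P until we hit O:
  1P = (8, 12)
  2P = (0, 18)
  3P = (10, 5)
  4P = (2, 29)
  5P = (23, 15)
  6P = (5, 1)
  7P = (28, 18)
  8P = (14, 11)
  ... (continuing to 22P)
  22P = O

ord(P) = 22


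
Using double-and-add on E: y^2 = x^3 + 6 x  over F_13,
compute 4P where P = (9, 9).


k = 4 = 100_2 (binary, LSB first: 001)
Double-and-add from P = (9, 9):
  bit 0 = 0: acc unchanged = O
  bit 1 = 0: acc unchanged = O
  bit 2 = 1: acc = O + (9, 4) = (9, 4)

4P = (9, 4)


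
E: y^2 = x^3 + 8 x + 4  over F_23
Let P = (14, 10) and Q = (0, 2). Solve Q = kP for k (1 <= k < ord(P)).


Enumerate multiples of P until we hit Q = (0, 2):
  1P = (14, 10)
  2P = (21, 16)
  3P = (0, 2)
Match found at i = 3.

k = 3


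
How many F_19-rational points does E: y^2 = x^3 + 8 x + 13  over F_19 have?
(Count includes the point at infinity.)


For each x in F_19, count y with y^2 = x^3 + 8 x + 13 mod 19:
  x = 3: RHS = 7, y in [8, 11]  -> 2 point(s)
  x = 5: RHS = 7, y in [8, 11]  -> 2 point(s)
  x = 6: RHS = 11, y in [7, 12]  -> 2 point(s)
  x = 8: RHS = 0, y in [0]  -> 1 point(s)
  x = 9: RHS = 16, y in [4, 15]  -> 2 point(s)
  x = 11: RHS = 7, y in [8, 11]  -> 2 point(s)
  x = 14: RHS = 0, y in [0]  -> 1 point(s)
  x = 16: RHS = 0, y in [0]  -> 1 point(s)
  x = 18: RHS = 4, y in [2, 17]  -> 2 point(s)
Affine points: 15. Add the point at infinity: total = 16.

#E(F_19) = 16


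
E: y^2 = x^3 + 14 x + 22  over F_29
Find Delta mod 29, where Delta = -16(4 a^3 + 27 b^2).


4 a^3 + 27 b^2 = 4*14^3 + 27*22^2 = 10976 + 13068 = 24044
Delta = -16 * (24044) = -384704
Delta mod 29 = 10

Delta = 10 (mod 29)


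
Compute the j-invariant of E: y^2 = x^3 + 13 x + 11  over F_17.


Delta = -16(4 a^3 + 27 b^2) mod 17 = 2
-1728 * (4 a)^3 = -1728 * (4*13)^3 mod 17 = 6
j = 6 * 2^(-1) mod 17 = 3

j = 3 (mod 17)


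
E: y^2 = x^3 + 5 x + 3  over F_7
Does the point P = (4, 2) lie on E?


Check whether y^2 = x^3 + 5 x + 3 (mod 7) for (x, y) = (4, 2).
LHS: y^2 = 2^2 mod 7 = 4
RHS: x^3 + 5 x + 3 = 4^3 + 5*4 + 3 mod 7 = 3
LHS != RHS

No, not on the curve


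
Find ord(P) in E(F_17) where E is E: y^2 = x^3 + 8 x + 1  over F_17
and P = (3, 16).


Compute successive multiples of P until we hit O:
  1P = (3, 16)
  2P = (7, 3)
  3P = (8, 13)
  4P = (5, 9)
  5P = (0, 16)
  6P = (14, 1)
  7P = (2, 12)
  8P = (11, 3)
  ... (continuing to 19P)
  19P = O

ord(P) = 19


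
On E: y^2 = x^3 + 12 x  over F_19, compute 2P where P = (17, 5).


Doubling: s = (3 x1^2 + a) / (2 y1)
s = (3*17^2 + 12) / (2*5) mod 19 = 10
x3 = s^2 - 2 x1 mod 19 = 10^2 - 2*17 = 9
y3 = s (x1 - x3) - y1 mod 19 = 10 * (17 - 9) - 5 = 18

2P = (9, 18)


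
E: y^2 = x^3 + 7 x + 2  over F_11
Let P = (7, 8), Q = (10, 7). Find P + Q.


P != Q, so use the chord formula.
s = (y2 - y1) / (x2 - x1) = (10) / (3) mod 11 = 7
x3 = s^2 - x1 - x2 mod 11 = 7^2 - 7 - 10 = 10
y3 = s (x1 - x3) - y1 mod 11 = 7 * (7 - 10) - 8 = 4

P + Q = (10, 4)


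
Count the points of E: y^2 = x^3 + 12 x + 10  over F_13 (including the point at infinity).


For each x in F_13, count y with y^2 = x^3 + 12 x + 10 mod 13:
  x = 0: RHS = 10, y in [6, 7]  -> 2 point(s)
  x = 1: RHS = 10, y in [6, 7]  -> 2 point(s)
  x = 2: RHS = 3, y in [4, 9]  -> 2 point(s)
  x = 5: RHS = 0, y in [0]  -> 1 point(s)
  x = 6: RHS = 12, y in [5, 8]  -> 2 point(s)
  x = 10: RHS = 12, y in [5, 8]  -> 2 point(s)
  x = 11: RHS = 4, y in [2, 11]  -> 2 point(s)
  x = 12: RHS = 10, y in [6, 7]  -> 2 point(s)
Affine points: 15. Add the point at infinity: total = 16.

#E(F_13) = 16


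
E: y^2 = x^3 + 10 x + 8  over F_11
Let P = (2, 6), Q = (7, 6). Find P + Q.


P != Q, so use the chord formula.
s = (y2 - y1) / (x2 - x1) = (0) / (5) mod 11 = 0
x3 = s^2 - x1 - x2 mod 11 = 0^2 - 2 - 7 = 2
y3 = s (x1 - x3) - y1 mod 11 = 0 * (2 - 2) - 6 = 5

P + Q = (2, 5)


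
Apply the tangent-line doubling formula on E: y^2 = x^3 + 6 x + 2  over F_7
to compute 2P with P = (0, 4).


Doubling: s = (3 x1^2 + a) / (2 y1)
s = (3*0^2 + 6) / (2*4) mod 7 = 6
x3 = s^2 - 2 x1 mod 7 = 6^2 - 2*0 = 1
y3 = s (x1 - x3) - y1 mod 7 = 6 * (0 - 1) - 4 = 4

2P = (1, 4)


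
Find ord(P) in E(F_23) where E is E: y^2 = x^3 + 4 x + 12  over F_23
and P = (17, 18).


Compute successive multiples of P until we hit O:
  1P = (17, 18)
  2P = (16, 3)
  3P = (8, 2)
  4P = (4, 0)
  5P = (8, 21)
  6P = (16, 20)
  7P = (17, 5)
  8P = O

ord(P) = 8


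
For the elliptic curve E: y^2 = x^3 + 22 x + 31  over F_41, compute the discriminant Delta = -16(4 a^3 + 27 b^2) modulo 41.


4 a^3 + 27 b^2 = 4*22^3 + 27*31^2 = 42592 + 25947 = 68539
Delta = -16 * (68539) = -1096624
Delta mod 41 = 3

Delta = 3 (mod 41)


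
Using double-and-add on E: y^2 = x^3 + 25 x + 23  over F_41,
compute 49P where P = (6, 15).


k = 49 = 110001_2 (binary, LSB first: 100011)
Double-and-add from P = (6, 15):
  bit 0 = 1: acc = O + (6, 15) = (6, 15)
  bit 1 = 0: acc unchanged = (6, 15)
  bit 2 = 0: acc unchanged = (6, 15)
  bit 3 = 0: acc unchanged = (6, 15)
  bit 4 = 1: acc = (6, 15) + (25, 18) = (14, 1)
  bit 5 = 1: acc = (14, 1) + (30, 37) = (20, 6)

49P = (20, 6)


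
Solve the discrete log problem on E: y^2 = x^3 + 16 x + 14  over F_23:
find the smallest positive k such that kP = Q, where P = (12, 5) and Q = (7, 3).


Enumerate multiples of P until we hit Q = (7, 3):
  1P = (12, 5)
  2P = (17, 1)
  3P = (2, 10)
  4P = (15, 8)
  5P = (20, 10)
  6P = (9, 17)
  7P = (18, 19)
  8P = (1, 13)
  9P = (13, 2)
  10P = (7, 3)
Match found at i = 10.

k = 10


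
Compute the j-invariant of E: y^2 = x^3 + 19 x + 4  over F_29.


Delta = -16(4 a^3 + 27 b^2) mod 29 = 16
-1728 * (4 a)^3 = -1728 * (4*19)^3 mod 29 = 7
j = 7 * 16^(-1) mod 29 = 24

j = 24 (mod 29)


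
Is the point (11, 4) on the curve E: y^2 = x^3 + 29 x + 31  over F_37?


Check whether y^2 = x^3 + 29 x + 31 (mod 37) for (x, y) = (11, 4).
LHS: y^2 = 4^2 mod 37 = 16
RHS: x^3 + 29 x + 31 = 11^3 + 29*11 + 31 mod 37 = 16
LHS = RHS

Yes, on the curve


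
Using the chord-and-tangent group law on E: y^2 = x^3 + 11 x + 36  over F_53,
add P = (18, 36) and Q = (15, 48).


P != Q, so use the chord formula.
s = (y2 - y1) / (x2 - x1) = (12) / (50) mod 53 = 49
x3 = s^2 - x1 - x2 mod 53 = 49^2 - 18 - 15 = 36
y3 = s (x1 - x3) - y1 mod 53 = 49 * (18 - 36) - 36 = 36

P + Q = (36, 36)


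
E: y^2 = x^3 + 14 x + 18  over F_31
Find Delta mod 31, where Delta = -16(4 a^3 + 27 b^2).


4 a^3 + 27 b^2 = 4*14^3 + 27*18^2 = 10976 + 8748 = 19724
Delta = -16 * (19724) = -315584
Delta mod 31 = 27

Delta = 27 (mod 31)


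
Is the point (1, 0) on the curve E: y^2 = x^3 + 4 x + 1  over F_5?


Check whether y^2 = x^3 + 4 x + 1 (mod 5) for (x, y) = (1, 0).
LHS: y^2 = 0^2 mod 5 = 0
RHS: x^3 + 4 x + 1 = 1^3 + 4*1 + 1 mod 5 = 1
LHS != RHS

No, not on the curve


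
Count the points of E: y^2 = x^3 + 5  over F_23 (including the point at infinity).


For each x in F_23, count y with y^2 = x^3 + 0 x + 5 mod 23:
  x = 1: RHS = 6, y in [11, 12]  -> 2 point(s)
  x = 2: RHS = 13, y in [6, 17]  -> 2 point(s)
  x = 3: RHS = 9, y in [3, 20]  -> 2 point(s)
  x = 4: RHS = 0, y in [0]  -> 1 point(s)
  x = 7: RHS = 3, y in [7, 16]  -> 2 point(s)
  x = 10: RHS = 16, y in [4, 19]  -> 2 point(s)
  x = 11: RHS = 2, y in [5, 18]  -> 2 point(s)
  x = 12: RHS = 8, y in [10, 13]  -> 2 point(s)
  x = 14: RHS = 12, y in [9, 14]  -> 2 point(s)
  x = 18: RHS = 18, y in [8, 15]  -> 2 point(s)
  x = 20: RHS = 1, y in [1, 22]  -> 2 point(s)
  x = 22: RHS = 4, y in [2, 21]  -> 2 point(s)
Affine points: 23. Add the point at infinity: total = 24.

#E(F_23) = 24


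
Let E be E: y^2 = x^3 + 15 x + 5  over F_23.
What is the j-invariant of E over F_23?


Delta = -16(4 a^3 + 27 b^2) mod 23 = 3
-1728 * (4 a)^3 = -1728 * (4*15)^3 mod 23 = 2
j = 2 * 3^(-1) mod 23 = 16

j = 16 (mod 23)


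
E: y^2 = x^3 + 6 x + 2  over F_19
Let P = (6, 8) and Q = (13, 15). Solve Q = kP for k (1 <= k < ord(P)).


Enumerate multiples of P until we hit Q = (13, 15):
  1P = (6, 8)
  2P = (7, 11)
  3P = (15, 3)
  4P = (3, 3)
  5P = (17, 18)
  6P = (13, 15)
Match found at i = 6.

k = 6


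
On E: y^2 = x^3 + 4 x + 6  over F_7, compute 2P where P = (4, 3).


Doubling: s = (3 x1^2 + a) / (2 y1)
s = (3*4^2 + 4) / (2*3) mod 7 = 4
x3 = s^2 - 2 x1 mod 7 = 4^2 - 2*4 = 1
y3 = s (x1 - x3) - y1 mod 7 = 4 * (4 - 1) - 3 = 2

2P = (1, 2)


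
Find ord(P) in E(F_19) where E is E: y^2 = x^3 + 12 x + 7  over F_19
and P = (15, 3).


Compute successive multiples of P until we hit O:
  1P = (15, 3)
  2P = (13, 17)
  3P = (2, 1)
  4P = (0, 11)
  5P = (8, 11)
  6P = (7, 15)
  7P = (4, 9)
  8P = (16, 1)
  ... (continuing to 25P)
  25P = O

ord(P) = 25


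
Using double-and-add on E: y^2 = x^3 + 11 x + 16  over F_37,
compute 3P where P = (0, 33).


k = 3 = 11_2 (binary, LSB first: 11)
Double-and-add from P = (0, 33):
  bit 0 = 1: acc = O + (0, 33) = (0, 33)
  bit 1 = 1: acc = (0, 33) + (36, 35) = (5, 14)

3P = (5, 14)


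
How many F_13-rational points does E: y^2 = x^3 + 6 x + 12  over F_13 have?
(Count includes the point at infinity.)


For each x in F_13, count y with y^2 = x^3 + 6 x + 12 mod 13:
  x = 0: RHS = 12, y in [5, 8]  -> 2 point(s)
  x = 4: RHS = 9, y in [3, 10]  -> 2 point(s)
  x = 6: RHS = 4, y in [2, 11]  -> 2 point(s)
  x = 8: RHS = 0, y in [0]  -> 1 point(s)
Affine points: 7. Add the point at infinity: total = 8.

#E(F_13) = 8


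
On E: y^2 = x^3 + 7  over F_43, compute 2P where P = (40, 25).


Doubling: s = (3 x1^2 + a) / (2 y1)
s = (3*40^2 + 0) / (2*25) mod 43 = 10
x3 = s^2 - 2 x1 mod 43 = 10^2 - 2*40 = 20
y3 = s (x1 - x3) - y1 mod 43 = 10 * (40 - 20) - 25 = 3

2P = (20, 3)


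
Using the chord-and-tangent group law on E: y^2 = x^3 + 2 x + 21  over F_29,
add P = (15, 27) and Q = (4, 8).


P != Q, so use the chord formula.
s = (y2 - y1) / (x2 - x1) = (10) / (18) mod 29 = 7
x3 = s^2 - x1 - x2 mod 29 = 7^2 - 15 - 4 = 1
y3 = s (x1 - x3) - y1 mod 29 = 7 * (15 - 1) - 27 = 13

P + Q = (1, 13)


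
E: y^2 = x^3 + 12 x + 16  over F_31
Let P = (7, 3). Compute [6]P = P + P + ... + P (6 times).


k = 6 = 110_2 (binary, LSB first: 011)
Double-and-add from P = (7, 3):
  bit 0 = 0: acc unchanged = O
  bit 1 = 1: acc = O + (14, 13) = (14, 13)
  bit 2 = 1: acc = (14, 13) + (19, 29) = (7, 28)

6P = (7, 28)


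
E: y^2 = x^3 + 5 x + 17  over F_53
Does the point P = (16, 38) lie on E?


Check whether y^2 = x^3 + 5 x + 17 (mod 53) for (x, y) = (16, 38).
LHS: y^2 = 38^2 mod 53 = 13
RHS: x^3 + 5 x + 17 = 16^3 + 5*16 + 17 mod 53 = 6
LHS != RHS

No, not on the curve


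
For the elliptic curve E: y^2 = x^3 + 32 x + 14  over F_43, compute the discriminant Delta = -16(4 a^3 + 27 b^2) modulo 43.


4 a^3 + 27 b^2 = 4*32^3 + 27*14^2 = 131072 + 5292 = 136364
Delta = -16 * (136364) = -2181824
Delta mod 43 = 39

Delta = 39 (mod 43)


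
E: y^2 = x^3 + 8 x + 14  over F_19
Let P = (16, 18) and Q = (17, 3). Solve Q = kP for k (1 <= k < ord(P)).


Enumerate multiples of P until we hit Q = (17, 3):
  1P = (16, 18)
  2P = (13, 15)
  3P = (10, 7)
  4P = (18, 10)
  5P = (1, 17)
  6P = (8, 18)
  7P = (14, 1)
  8P = (9, 13)
  9P = (17, 3)
Match found at i = 9.

k = 9


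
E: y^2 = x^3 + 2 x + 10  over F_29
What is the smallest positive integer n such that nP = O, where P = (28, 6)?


Compute successive multiples of P until we hit O:
  1P = (28, 6)
  2P = (6, 8)
  3P = (1, 10)
  4P = (4, 13)
  5P = (21, 27)
  6P = (18, 22)
  7P = (25, 24)
  8P = (12, 14)
  ... (continuing to 18P)
  18P = O

ord(P) = 18


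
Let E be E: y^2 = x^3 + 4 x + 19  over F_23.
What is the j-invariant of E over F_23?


Delta = -16(4 a^3 + 27 b^2) mod 23 = 9
-1728 * (4 a)^3 = -1728 * (4*4)^3 mod 23 = 17
j = 17 * 9^(-1) mod 23 = 7

j = 7 (mod 23)


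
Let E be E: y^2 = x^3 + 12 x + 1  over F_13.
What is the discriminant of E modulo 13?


4 a^3 + 27 b^2 = 4*12^3 + 27*1^2 = 6912 + 27 = 6939
Delta = -16 * (6939) = -111024
Delta mod 13 = 9

Delta = 9 (mod 13)


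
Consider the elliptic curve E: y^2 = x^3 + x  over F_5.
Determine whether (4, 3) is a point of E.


Check whether y^2 = x^3 + 1 x + 0 (mod 5) for (x, y) = (4, 3).
LHS: y^2 = 3^2 mod 5 = 4
RHS: x^3 + 1 x + 0 = 4^3 + 1*4 + 0 mod 5 = 3
LHS != RHS

No, not on the curve


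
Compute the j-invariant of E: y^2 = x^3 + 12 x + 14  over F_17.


Delta = -16(4 a^3 + 27 b^2) mod 17 = 15
-1728 * (4 a)^3 = -1728 * (4*12)^3 mod 17 = 8
j = 8 * 15^(-1) mod 17 = 13

j = 13 (mod 17)


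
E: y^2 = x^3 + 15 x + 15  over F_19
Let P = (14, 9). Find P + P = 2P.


Doubling: s = (3 x1^2 + a) / (2 y1)
s = (3*14^2 + 15) / (2*9) mod 19 = 5
x3 = s^2 - 2 x1 mod 19 = 5^2 - 2*14 = 16
y3 = s (x1 - x3) - y1 mod 19 = 5 * (14 - 16) - 9 = 0

2P = (16, 0)


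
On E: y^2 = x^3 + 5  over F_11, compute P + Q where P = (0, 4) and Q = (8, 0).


P != Q, so use the chord formula.
s = (y2 - y1) / (x2 - x1) = (7) / (8) mod 11 = 5
x3 = s^2 - x1 - x2 mod 11 = 5^2 - 0 - 8 = 6
y3 = s (x1 - x3) - y1 mod 11 = 5 * (0 - 6) - 4 = 10

P + Q = (6, 10)


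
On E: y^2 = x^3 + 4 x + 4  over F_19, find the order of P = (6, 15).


Compute successive multiples of P until we hit O:
  1P = (6, 15)
  2P = (13, 7)
  3P = (11, 7)
  4P = (0, 2)
  5P = (14, 12)
  6P = (3, 10)
  7P = (17, 11)
  8P = (1, 16)
  ... (continuing to 26P)
  26P = O

ord(P) = 26


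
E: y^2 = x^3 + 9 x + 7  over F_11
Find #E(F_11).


For each x in F_11, count y with y^2 = x^3 + 9 x + 7 mod 11:
  x = 2: RHS = 0, y in [0]  -> 1 point(s)
  x = 5: RHS = 1, y in [1, 10]  -> 2 point(s)
  x = 9: RHS = 3, y in [5, 6]  -> 2 point(s)
Affine points: 5. Add the point at infinity: total = 6.

#E(F_11) = 6


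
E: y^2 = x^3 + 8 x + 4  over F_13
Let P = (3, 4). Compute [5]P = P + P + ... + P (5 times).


k = 5 = 101_2 (binary, LSB first: 101)
Double-and-add from P = (3, 4):
  bit 0 = 1: acc = O + (3, 4) = (3, 4)
  bit 1 = 0: acc unchanged = (3, 4)
  bit 2 = 1: acc = (3, 4) + (4, 10) = (3, 9)

5P = (3, 9)


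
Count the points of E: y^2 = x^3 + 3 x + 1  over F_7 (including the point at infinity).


For each x in F_7, count y with y^2 = x^3 + 3 x + 1 mod 7:
  x = 0: RHS = 1, y in [1, 6]  -> 2 point(s)
  x = 2: RHS = 1, y in [1, 6]  -> 2 point(s)
  x = 3: RHS = 2, y in [3, 4]  -> 2 point(s)
  x = 4: RHS = 0, y in [0]  -> 1 point(s)
  x = 5: RHS = 1, y in [1, 6]  -> 2 point(s)
  x = 6: RHS = 4, y in [2, 5]  -> 2 point(s)
Affine points: 11. Add the point at infinity: total = 12.

#E(F_7) = 12


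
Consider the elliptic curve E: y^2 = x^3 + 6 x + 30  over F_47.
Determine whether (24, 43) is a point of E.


Check whether y^2 = x^3 + 6 x + 30 (mod 47) for (x, y) = (24, 43).
LHS: y^2 = 43^2 mod 47 = 16
RHS: x^3 + 6 x + 30 = 24^3 + 6*24 + 30 mod 47 = 39
LHS != RHS

No, not on the curve


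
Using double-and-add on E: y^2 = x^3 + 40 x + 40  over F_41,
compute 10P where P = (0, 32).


k = 10 = 1010_2 (binary, LSB first: 0101)
Double-and-add from P = (0, 32):
  bit 0 = 0: acc unchanged = O
  bit 1 = 1: acc = O + (10, 13) = (10, 13)
  bit 2 = 0: acc unchanged = (10, 13)
  bit 3 = 1: acc = (10, 13) + (2, 28) = (37, 12)

10P = (37, 12)


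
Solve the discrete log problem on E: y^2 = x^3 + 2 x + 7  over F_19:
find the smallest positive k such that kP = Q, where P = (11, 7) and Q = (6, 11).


Enumerate multiples of P until we hit Q = (6, 11):
  1P = (11, 7)
  2P = (6, 8)
  3P = (18, 2)
  4P = (13, 8)
  5P = (0, 8)
  6P = (0, 11)
  7P = (13, 11)
  8P = (18, 17)
  9P = (6, 11)
Match found at i = 9.

k = 9


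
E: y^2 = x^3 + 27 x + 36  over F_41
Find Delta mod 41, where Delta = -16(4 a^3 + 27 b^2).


4 a^3 + 27 b^2 = 4*27^3 + 27*36^2 = 78732 + 34992 = 113724
Delta = -16 * (113724) = -1819584
Delta mod 41 = 37

Delta = 37 (mod 41)


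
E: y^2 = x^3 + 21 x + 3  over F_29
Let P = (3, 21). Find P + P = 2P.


Doubling: s = (3 x1^2 + a) / (2 y1)
s = (3*3^2 + 21) / (2*21) mod 29 = 26
x3 = s^2 - 2 x1 mod 29 = 26^2 - 2*3 = 3
y3 = s (x1 - x3) - y1 mod 29 = 26 * (3 - 3) - 21 = 8

2P = (3, 8)


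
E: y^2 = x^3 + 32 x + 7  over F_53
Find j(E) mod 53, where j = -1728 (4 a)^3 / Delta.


Delta = -16(4 a^3 + 27 b^2) mod 53 = 37
-1728 * (4 a)^3 = -1728 * (4*32)^3 mod 53 = 1
j = 1 * 37^(-1) mod 53 = 43

j = 43 (mod 53)


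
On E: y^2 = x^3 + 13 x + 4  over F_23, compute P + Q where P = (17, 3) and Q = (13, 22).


P != Q, so use the chord formula.
s = (y2 - y1) / (x2 - x1) = (19) / (19) mod 23 = 1
x3 = s^2 - x1 - x2 mod 23 = 1^2 - 17 - 13 = 17
y3 = s (x1 - x3) - y1 mod 23 = 1 * (17 - 17) - 3 = 20

P + Q = (17, 20)


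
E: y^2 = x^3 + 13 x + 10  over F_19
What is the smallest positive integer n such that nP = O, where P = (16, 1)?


Compute successive multiples of P until we hit O:
  1P = (16, 1)
  2P = (7, 8)
  3P = (2, 5)
  4P = (10, 0)
  5P = (2, 14)
  6P = (7, 11)
  7P = (16, 18)
  8P = O

ord(P) = 8


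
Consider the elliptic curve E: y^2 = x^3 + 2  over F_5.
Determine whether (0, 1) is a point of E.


Check whether y^2 = x^3 + 0 x + 2 (mod 5) for (x, y) = (0, 1).
LHS: y^2 = 1^2 mod 5 = 1
RHS: x^3 + 0 x + 2 = 0^3 + 0*0 + 2 mod 5 = 2
LHS != RHS

No, not on the curve


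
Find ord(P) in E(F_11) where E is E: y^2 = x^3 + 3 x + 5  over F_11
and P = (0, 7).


Compute successive multiples of P until we hit O:
  1P = (0, 7)
  2P = (1, 3)
  3P = (4, 9)
  4P = (10, 10)
  5P = (10, 1)
  6P = (4, 2)
  7P = (1, 8)
  8P = (0, 4)
  ... (continuing to 9P)
  9P = O

ord(P) = 9


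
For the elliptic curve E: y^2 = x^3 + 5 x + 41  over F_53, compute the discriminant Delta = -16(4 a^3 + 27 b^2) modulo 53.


4 a^3 + 27 b^2 = 4*5^3 + 27*41^2 = 500 + 45387 = 45887
Delta = -16 * (45887) = -734192
Delta mod 53 = 17

Delta = 17 (mod 53)


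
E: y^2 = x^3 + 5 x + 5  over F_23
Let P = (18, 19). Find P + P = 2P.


Doubling: s = (3 x1^2 + a) / (2 y1)
s = (3*18^2 + 5) / (2*19) mod 23 = 13
x3 = s^2 - 2 x1 mod 23 = 13^2 - 2*18 = 18
y3 = s (x1 - x3) - y1 mod 23 = 13 * (18 - 18) - 19 = 4

2P = (18, 4)


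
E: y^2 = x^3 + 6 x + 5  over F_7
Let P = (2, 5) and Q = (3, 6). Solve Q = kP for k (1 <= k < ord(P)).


Enumerate multiples of P until we hit Q = (3, 6):
  1P = (2, 5)
  2P = (4, 4)
  3P = (3, 6)
Match found at i = 3.

k = 3


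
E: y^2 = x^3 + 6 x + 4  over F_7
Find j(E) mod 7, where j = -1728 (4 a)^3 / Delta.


Delta = -16(4 a^3 + 27 b^2) mod 7 = 5
-1728 * (4 a)^3 = -1728 * (4*6)^3 mod 7 = 6
j = 6 * 5^(-1) mod 7 = 4

j = 4 (mod 7)


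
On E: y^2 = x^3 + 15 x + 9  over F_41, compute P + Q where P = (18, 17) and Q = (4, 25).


P != Q, so use the chord formula.
s = (y2 - y1) / (x2 - x1) = (8) / (27) mod 41 = 17
x3 = s^2 - x1 - x2 mod 41 = 17^2 - 18 - 4 = 21
y3 = s (x1 - x3) - y1 mod 41 = 17 * (18 - 21) - 17 = 14

P + Q = (21, 14)


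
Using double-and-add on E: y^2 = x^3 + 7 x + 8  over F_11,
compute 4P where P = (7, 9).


k = 4 = 100_2 (binary, LSB first: 001)
Double-and-add from P = (7, 9):
  bit 0 = 0: acc unchanged = O
  bit 1 = 0: acc unchanged = O
  bit 2 = 1: acc = O + (4, 10) = (4, 10)

4P = (4, 10)


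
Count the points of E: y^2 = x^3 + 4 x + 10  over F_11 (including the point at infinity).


For each x in F_11, count y with y^2 = x^3 + 4 x + 10 mod 11:
  x = 1: RHS = 4, y in [2, 9]  -> 2 point(s)
  x = 2: RHS = 4, y in [2, 9]  -> 2 point(s)
  x = 3: RHS = 5, y in [4, 7]  -> 2 point(s)
  x = 5: RHS = 1, y in [1, 10]  -> 2 point(s)
  x = 8: RHS = 4, y in [2, 9]  -> 2 point(s)
  x = 9: RHS = 5, y in [4, 7]  -> 2 point(s)
  x = 10: RHS = 5, y in [4, 7]  -> 2 point(s)
Affine points: 14. Add the point at infinity: total = 15.

#E(F_11) = 15


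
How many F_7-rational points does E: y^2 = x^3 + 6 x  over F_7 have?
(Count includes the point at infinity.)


For each x in F_7, count y with y^2 = x^3 + 6 x + 0 mod 7:
  x = 0: RHS = 0, y in [0]  -> 1 point(s)
  x = 1: RHS = 0, y in [0]  -> 1 point(s)
  x = 4: RHS = 4, y in [2, 5]  -> 2 point(s)
  x = 5: RHS = 1, y in [1, 6]  -> 2 point(s)
  x = 6: RHS = 0, y in [0]  -> 1 point(s)
Affine points: 7. Add the point at infinity: total = 8.

#E(F_7) = 8


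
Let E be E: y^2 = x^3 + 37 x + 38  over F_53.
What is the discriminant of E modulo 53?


4 a^3 + 27 b^2 = 4*37^3 + 27*38^2 = 202612 + 38988 = 241600
Delta = -16 * (241600) = -3865600
Delta mod 53 = 8

Delta = 8 (mod 53)


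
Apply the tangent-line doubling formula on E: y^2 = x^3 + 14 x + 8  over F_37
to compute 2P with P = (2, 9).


Doubling: s = (3 x1^2 + a) / (2 y1)
s = (3*2^2 + 14) / (2*9) mod 37 = 22
x3 = s^2 - 2 x1 mod 37 = 22^2 - 2*2 = 36
y3 = s (x1 - x3) - y1 mod 37 = 22 * (2 - 36) - 9 = 20

2P = (36, 20)


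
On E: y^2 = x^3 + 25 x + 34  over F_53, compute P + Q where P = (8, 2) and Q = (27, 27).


P != Q, so use the chord formula.
s = (y2 - y1) / (x2 - x1) = (25) / (19) mod 53 = 32
x3 = s^2 - x1 - x2 mod 53 = 32^2 - 8 - 27 = 35
y3 = s (x1 - x3) - y1 mod 53 = 32 * (8 - 35) - 2 = 35

P + Q = (35, 35)


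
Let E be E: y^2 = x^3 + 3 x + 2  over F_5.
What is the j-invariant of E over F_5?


Delta = -16(4 a^3 + 27 b^2) mod 5 = 4
-1728 * (4 a)^3 = -1728 * (4*3)^3 mod 5 = 1
j = 1 * 4^(-1) mod 5 = 4

j = 4 (mod 5)


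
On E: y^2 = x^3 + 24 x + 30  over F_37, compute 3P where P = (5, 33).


k = 3 = 11_2 (binary, LSB first: 11)
Double-and-add from P = (5, 33):
  bit 0 = 1: acc = O + (5, 33) = (5, 33)
  bit 1 = 1: acc = (5, 33) + (20, 0) = (5, 4)

3P = (5, 4)


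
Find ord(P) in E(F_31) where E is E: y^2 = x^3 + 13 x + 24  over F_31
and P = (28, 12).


Compute successive multiples of P until we hit O:
  1P = (28, 12)
  2P = (26, 12)
  3P = (8, 19)
  4P = (20, 10)
  5P = (16, 22)
  6P = (23, 20)
  7P = (21, 14)
  8P = (27, 1)
  ... (continuing to 21P)
  21P = O

ord(P) = 21


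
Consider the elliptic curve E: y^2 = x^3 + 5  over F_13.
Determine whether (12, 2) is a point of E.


Check whether y^2 = x^3 + 0 x + 5 (mod 13) for (x, y) = (12, 2).
LHS: y^2 = 2^2 mod 13 = 4
RHS: x^3 + 0 x + 5 = 12^3 + 0*12 + 5 mod 13 = 4
LHS = RHS

Yes, on the curve


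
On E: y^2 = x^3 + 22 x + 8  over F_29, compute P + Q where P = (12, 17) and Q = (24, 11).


P != Q, so use the chord formula.
s = (y2 - y1) / (x2 - x1) = (23) / (12) mod 29 = 14
x3 = s^2 - x1 - x2 mod 29 = 14^2 - 12 - 24 = 15
y3 = s (x1 - x3) - y1 mod 29 = 14 * (12 - 15) - 17 = 28

P + Q = (15, 28)


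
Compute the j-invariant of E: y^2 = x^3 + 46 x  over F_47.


Delta = -16(4 a^3 + 27 b^2) mod 47 = 17
-1728 * (4 a)^3 = -1728 * (4*46)^3 mod 47 = 1
j = 1 * 17^(-1) mod 47 = 36

j = 36 (mod 47)


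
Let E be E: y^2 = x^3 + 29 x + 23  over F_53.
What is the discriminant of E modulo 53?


4 a^3 + 27 b^2 = 4*29^3 + 27*23^2 = 97556 + 14283 = 111839
Delta = -16 * (111839) = -1789424
Delta mod 53 = 15

Delta = 15 (mod 53)


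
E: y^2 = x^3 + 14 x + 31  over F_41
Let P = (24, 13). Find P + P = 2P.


Doubling: s = (3 x1^2 + a) / (2 y1)
s = (3*24^2 + 14) / (2*13) mod 41 = 26
x3 = s^2 - 2 x1 mod 41 = 26^2 - 2*24 = 13
y3 = s (x1 - x3) - y1 mod 41 = 26 * (24 - 13) - 13 = 27

2P = (13, 27)


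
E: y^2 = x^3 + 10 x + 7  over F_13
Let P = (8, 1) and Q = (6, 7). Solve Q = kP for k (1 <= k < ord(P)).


Enumerate multiples of P until we hit Q = (6, 7):
  1P = (8, 1)
  2P = (6, 6)
  3P = (2, 10)
  4P = (2, 3)
  5P = (6, 7)
Match found at i = 5.

k = 5


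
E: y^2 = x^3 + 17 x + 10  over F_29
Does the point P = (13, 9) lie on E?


Check whether y^2 = x^3 + 17 x + 10 (mod 29) for (x, y) = (13, 9).
LHS: y^2 = 9^2 mod 29 = 23
RHS: x^3 + 17 x + 10 = 13^3 + 17*13 + 10 mod 29 = 21
LHS != RHS

No, not on the curve


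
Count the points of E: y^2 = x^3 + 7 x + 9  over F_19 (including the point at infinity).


For each x in F_19, count y with y^2 = x^3 + 7 x + 9 mod 19:
  x = 0: RHS = 9, y in [3, 16]  -> 2 point(s)
  x = 1: RHS = 17, y in [6, 13]  -> 2 point(s)
  x = 3: RHS = 0, y in [0]  -> 1 point(s)
  x = 4: RHS = 6, y in [5, 14]  -> 2 point(s)
  x = 5: RHS = 17, y in [6, 13]  -> 2 point(s)
  x = 6: RHS = 1, y in [1, 18]  -> 2 point(s)
  x = 8: RHS = 7, y in [8, 11]  -> 2 point(s)
  x = 11: RHS = 11, y in [7, 12]  -> 2 point(s)
  x = 12: RHS = 16, y in [4, 15]  -> 2 point(s)
  x = 13: RHS = 17, y in [6, 13]  -> 2 point(s)
  x = 14: RHS = 1, y in [1, 18]  -> 2 point(s)
  x = 17: RHS = 6, y in [5, 14]  -> 2 point(s)
  x = 18: RHS = 1, y in [1, 18]  -> 2 point(s)
Affine points: 25. Add the point at infinity: total = 26.

#E(F_19) = 26


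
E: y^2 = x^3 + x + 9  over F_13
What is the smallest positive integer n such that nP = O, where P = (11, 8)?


Compute successive multiples of P until we hit O:
  1P = (11, 8)
  2P = (4, 5)
  3P = (8, 10)
  4P = (6, 6)
  5P = (5, 10)
  6P = (0, 10)
  7P = (3, 0)
  8P = (0, 3)
  ... (continuing to 14P)
  14P = O

ord(P) = 14


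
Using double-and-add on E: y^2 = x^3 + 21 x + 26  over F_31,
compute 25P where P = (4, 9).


k = 25 = 11001_2 (binary, LSB first: 10011)
Double-and-add from P = (4, 9):
  bit 0 = 1: acc = O + (4, 9) = (4, 9)
  bit 1 = 0: acc unchanged = (4, 9)
  bit 2 = 0: acc unchanged = (4, 9)
  bit 3 = 1: acc = (4, 9) + (25, 26) = (30, 29)
  bit 4 = 1: acc = (30, 29) + (20, 18) = (16, 5)

25P = (16, 5)


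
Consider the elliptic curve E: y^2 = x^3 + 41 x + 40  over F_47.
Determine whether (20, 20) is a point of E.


Check whether y^2 = x^3 + 41 x + 40 (mod 47) for (x, y) = (20, 20).
LHS: y^2 = 20^2 mod 47 = 24
RHS: x^3 + 41 x + 40 = 20^3 + 41*20 + 40 mod 47 = 24
LHS = RHS

Yes, on the curve


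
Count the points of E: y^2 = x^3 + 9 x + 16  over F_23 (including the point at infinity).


For each x in F_23, count y with y^2 = x^3 + 9 x + 16 mod 23:
  x = 0: RHS = 16, y in [4, 19]  -> 2 point(s)
  x = 1: RHS = 3, y in [7, 16]  -> 2 point(s)
  x = 3: RHS = 1, y in [1, 22]  -> 2 point(s)
  x = 4: RHS = 1, y in [1, 22]  -> 2 point(s)
  x = 5: RHS = 2, y in [5, 18]  -> 2 point(s)
  x = 7: RHS = 8, y in [10, 13]  -> 2 point(s)
  x = 8: RHS = 2, y in [5, 18]  -> 2 point(s)
  x = 10: RHS = 2, y in [5, 18]  -> 2 point(s)
  x = 12: RHS = 12, y in [9, 14]  -> 2 point(s)
  x = 16: RHS = 1, y in [1, 22]  -> 2 point(s)
  x = 19: RHS = 8, y in [10, 13]  -> 2 point(s)
  x = 20: RHS = 8, y in [10, 13]  -> 2 point(s)
  x = 21: RHS = 13, y in [6, 17]  -> 2 point(s)
  x = 22: RHS = 6, y in [11, 12]  -> 2 point(s)
Affine points: 28. Add the point at infinity: total = 29.

#E(F_23) = 29


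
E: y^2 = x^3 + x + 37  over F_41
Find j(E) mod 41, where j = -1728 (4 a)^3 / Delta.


Delta = -16(4 a^3 + 27 b^2) mod 41 = 35
-1728 * (4 a)^3 = -1728 * (4*1)^3 mod 41 = 26
j = 26 * 35^(-1) mod 41 = 23

j = 23 (mod 41)


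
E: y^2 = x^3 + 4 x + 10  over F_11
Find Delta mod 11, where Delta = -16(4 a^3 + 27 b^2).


4 a^3 + 27 b^2 = 4*4^3 + 27*10^2 = 256 + 2700 = 2956
Delta = -16 * (2956) = -47296
Delta mod 11 = 4

Delta = 4 (mod 11)


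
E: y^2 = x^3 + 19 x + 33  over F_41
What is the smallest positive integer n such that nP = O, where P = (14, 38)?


Compute successive multiples of P until we hit O:
  1P = (14, 38)
  2P = (33, 5)
  3P = (27, 4)
  4P = (18, 4)
  5P = (30, 16)
  6P = (29, 39)
  7P = (37, 37)
  8P = (0, 22)
  ... (continuing to 50P)
  50P = O

ord(P) = 50


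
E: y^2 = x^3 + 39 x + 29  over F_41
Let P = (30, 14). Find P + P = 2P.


Doubling: s = (3 x1^2 + a) / (2 y1)
s = (3*30^2 + 39) / (2*14) mod 41 = 29
x3 = s^2 - 2 x1 mod 41 = 29^2 - 2*30 = 2
y3 = s (x1 - x3) - y1 mod 41 = 29 * (30 - 2) - 14 = 19

2P = (2, 19)


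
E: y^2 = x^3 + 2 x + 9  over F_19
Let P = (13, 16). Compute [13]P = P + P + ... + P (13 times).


k = 13 = 1101_2 (binary, LSB first: 1011)
Double-and-add from P = (13, 16):
  bit 0 = 1: acc = O + (13, 16) = (13, 16)
  bit 1 = 0: acc unchanged = (13, 16)
  bit 2 = 1: acc = (13, 16) + (3, 17) = (7, 10)
  bit 3 = 1: acc = (7, 10) + (5, 7) = (14, 8)

13P = (14, 8)


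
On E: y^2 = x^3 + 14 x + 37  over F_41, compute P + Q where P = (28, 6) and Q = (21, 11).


P != Q, so use the chord formula.
s = (y2 - y1) / (x2 - x1) = (5) / (34) mod 41 = 11
x3 = s^2 - x1 - x2 mod 41 = 11^2 - 28 - 21 = 31
y3 = s (x1 - x3) - y1 mod 41 = 11 * (28 - 31) - 6 = 2

P + Q = (31, 2)


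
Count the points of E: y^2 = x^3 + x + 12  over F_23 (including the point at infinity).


For each x in F_23, count y with y^2 = x^3 + 1 x + 12 mod 23:
  x = 0: RHS = 12, y in [9, 14]  -> 2 point(s)
  x = 5: RHS = 4, y in [2, 21]  -> 2 point(s)
  x = 6: RHS = 4, y in [2, 21]  -> 2 point(s)
  x = 8: RHS = 3, y in [7, 16]  -> 2 point(s)
  x = 12: RHS = 4, y in [2, 21]  -> 2 point(s)
  x = 19: RHS = 13, y in [6, 17]  -> 2 point(s)
  x = 21: RHS = 2, y in [5, 18]  -> 2 point(s)
Affine points: 14. Add the point at infinity: total = 15.

#E(F_23) = 15


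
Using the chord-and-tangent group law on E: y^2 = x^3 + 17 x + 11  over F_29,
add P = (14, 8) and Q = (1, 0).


P != Q, so use the chord formula.
s = (y2 - y1) / (x2 - x1) = (21) / (16) mod 29 = 14
x3 = s^2 - x1 - x2 mod 29 = 14^2 - 14 - 1 = 7
y3 = s (x1 - x3) - y1 mod 29 = 14 * (14 - 7) - 8 = 3

P + Q = (7, 3)


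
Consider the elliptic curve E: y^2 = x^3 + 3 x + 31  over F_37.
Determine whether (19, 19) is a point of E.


Check whether y^2 = x^3 + 3 x + 31 (mod 37) for (x, y) = (19, 19).
LHS: y^2 = 19^2 mod 37 = 28
RHS: x^3 + 3 x + 31 = 19^3 + 3*19 + 31 mod 37 = 28
LHS = RHS

Yes, on the curve


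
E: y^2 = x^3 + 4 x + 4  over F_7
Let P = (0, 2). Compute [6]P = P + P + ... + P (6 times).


k = 6 = 110_2 (binary, LSB first: 011)
Double-and-add from P = (0, 2):
  bit 0 = 0: acc unchanged = O
  bit 1 = 1: acc = O + (1, 4) = (1, 4)
  bit 2 = 1: acc = (1, 4) + (5, 3) = (5, 4)

6P = (5, 4)


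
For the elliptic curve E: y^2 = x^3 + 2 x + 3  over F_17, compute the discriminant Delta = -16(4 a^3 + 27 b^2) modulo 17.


4 a^3 + 27 b^2 = 4*2^3 + 27*3^2 = 32 + 243 = 275
Delta = -16 * (275) = -4400
Delta mod 17 = 3

Delta = 3 (mod 17)


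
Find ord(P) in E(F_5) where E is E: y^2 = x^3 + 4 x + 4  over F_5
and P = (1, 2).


Compute successive multiples of P until we hit O:
  1P = (1, 2)
  2P = (2, 0)
  3P = (1, 3)
  4P = O

ord(P) = 4


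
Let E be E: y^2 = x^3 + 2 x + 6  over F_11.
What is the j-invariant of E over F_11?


Delta = -16(4 a^3 + 27 b^2) mod 11 = 7
-1728 * (4 a)^3 = -1728 * (4*2)^3 mod 11 = 5
j = 5 * 7^(-1) mod 11 = 7

j = 7 (mod 11)


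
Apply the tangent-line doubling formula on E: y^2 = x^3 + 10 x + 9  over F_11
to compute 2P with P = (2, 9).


Doubling: s = (3 x1^2 + a) / (2 y1)
s = (3*2^2 + 10) / (2*9) mod 11 = 0
x3 = s^2 - 2 x1 mod 11 = 0^2 - 2*2 = 7
y3 = s (x1 - x3) - y1 mod 11 = 0 * (2 - 7) - 9 = 2

2P = (7, 2)


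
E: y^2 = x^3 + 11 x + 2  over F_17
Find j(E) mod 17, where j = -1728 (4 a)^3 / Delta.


Delta = -16(4 a^3 + 27 b^2) mod 17 = 9
-1728 * (4 a)^3 = -1728 * (4*11)^3 mod 17 = 16
j = 16 * 9^(-1) mod 17 = 15

j = 15 (mod 17)


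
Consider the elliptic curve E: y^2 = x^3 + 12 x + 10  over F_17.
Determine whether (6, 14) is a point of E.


Check whether y^2 = x^3 + 12 x + 10 (mod 17) for (x, y) = (6, 14).
LHS: y^2 = 14^2 mod 17 = 9
RHS: x^3 + 12 x + 10 = 6^3 + 12*6 + 10 mod 17 = 9
LHS = RHS

Yes, on the curve


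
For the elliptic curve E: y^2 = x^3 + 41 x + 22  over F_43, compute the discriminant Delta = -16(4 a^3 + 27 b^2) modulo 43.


4 a^3 + 27 b^2 = 4*41^3 + 27*22^2 = 275684 + 13068 = 288752
Delta = -16 * (288752) = -4620032
Delta mod 43 = 17

Delta = 17 (mod 43)


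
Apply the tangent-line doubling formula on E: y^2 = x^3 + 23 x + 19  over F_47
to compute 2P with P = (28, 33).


Doubling: s = (3 x1^2 + a) / (2 y1)
s = (3*28^2 + 23) / (2*33) mod 47 = 31
x3 = s^2 - 2 x1 mod 47 = 31^2 - 2*28 = 12
y3 = s (x1 - x3) - y1 mod 47 = 31 * (28 - 12) - 33 = 40

2P = (12, 40)


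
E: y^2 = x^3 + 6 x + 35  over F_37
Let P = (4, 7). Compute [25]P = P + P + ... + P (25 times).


k = 25 = 11001_2 (binary, LSB first: 10011)
Double-and-add from P = (4, 7):
  bit 0 = 1: acc = O + (4, 7) = (4, 7)
  bit 1 = 0: acc unchanged = (4, 7)
  bit 2 = 0: acc unchanged = (4, 7)
  bit 3 = 1: acc = (4, 7) + (32, 19) = (11, 27)
  bit 4 = 1: acc = (11, 27) + (22, 14) = (32, 18)

25P = (32, 18)


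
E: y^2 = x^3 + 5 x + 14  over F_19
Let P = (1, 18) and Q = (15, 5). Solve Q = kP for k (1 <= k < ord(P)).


Enumerate multiples of P until we hit Q = (15, 5):
  1P = (1, 18)
  2P = (14, 15)
  3P = (9, 16)
  4P = (15, 14)
  5P = (12, 15)
  6P = (10, 0)
  7P = (12, 4)
  8P = (15, 5)
Match found at i = 8.

k = 8


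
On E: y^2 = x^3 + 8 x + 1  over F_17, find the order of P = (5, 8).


Compute successive multiples of P until we hit O:
  1P = (5, 8)
  2P = (11, 14)
  3P = (2, 12)
  4P = (8, 13)
  5P = (3, 1)
  6P = (0, 1)
  7P = (16, 14)
  8P = (14, 1)
  ... (continuing to 19P)
  19P = O

ord(P) = 19


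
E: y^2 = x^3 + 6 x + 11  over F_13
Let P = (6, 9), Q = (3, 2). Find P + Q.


P != Q, so use the chord formula.
s = (y2 - y1) / (x2 - x1) = (6) / (10) mod 13 = 11
x3 = s^2 - x1 - x2 mod 13 = 11^2 - 6 - 3 = 8
y3 = s (x1 - x3) - y1 mod 13 = 11 * (6 - 8) - 9 = 8

P + Q = (8, 8)


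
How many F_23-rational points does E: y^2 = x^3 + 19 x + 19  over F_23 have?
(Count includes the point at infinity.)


For each x in F_23, count y with y^2 = x^3 + 19 x + 19 mod 23:
  x = 1: RHS = 16, y in [4, 19]  -> 2 point(s)
  x = 5: RHS = 9, y in [3, 20]  -> 2 point(s)
  x = 6: RHS = 4, y in [2, 21]  -> 2 point(s)
  x = 7: RHS = 12, y in [9, 14]  -> 2 point(s)
  x = 8: RHS = 16, y in [4, 19]  -> 2 point(s)
  x = 10: RHS = 13, y in [6, 17]  -> 2 point(s)
  x = 11: RHS = 18, y in [8, 15]  -> 2 point(s)
  x = 13: RHS = 2, y in [5, 18]  -> 2 point(s)
  x = 14: RHS = 16, y in [4, 19]  -> 2 point(s)
  x = 16: RHS = 3, y in [7, 16]  -> 2 point(s)
  x = 18: RHS = 6, y in [11, 12]  -> 2 point(s)
  x = 20: RHS = 4, y in [2, 21]  -> 2 point(s)
Affine points: 24. Add the point at infinity: total = 25.

#E(F_23) = 25


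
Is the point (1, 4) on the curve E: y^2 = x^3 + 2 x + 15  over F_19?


Check whether y^2 = x^3 + 2 x + 15 (mod 19) for (x, y) = (1, 4).
LHS: y^2 = 4^2 mod 19 = 16
RHS: x^3 + 2 x + 15 = 1^3 + 2*1 + 15 mod 19 = 18
LHS != RHS

No, not on the curve


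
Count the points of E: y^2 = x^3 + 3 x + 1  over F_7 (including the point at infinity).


For each x in F_7, count y with y^2 = x^3 + 3 x + 1 mod 7:
  x = 0: RHS = 1, y in [1, 6]  -> 2 point(s)
  x = 2: RHS = 1, y in [1, 6]  -> 2 point(s)
  x = 3: RHS = 2, y in [3, 4]  -> 2 point(s)
  x = 4: RHS = 0, y in [0]  -> 1 point(s)
  x = 5: RHS = 1, y in [1, 6]  -> 2 point(s)
  x = 6: RHS = 4, y in [2, 5]  -> 2 point(s)
Affine points: 11. Add the point at infinity: total = 12.

#E(F_7) = 12


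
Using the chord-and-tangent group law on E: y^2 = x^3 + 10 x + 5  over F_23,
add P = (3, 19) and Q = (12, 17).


P != Q, so use the chord formula.
s = (y2 - y1) / (x2 - x1) = (21) / (9) mod 23 = 10
x3 = s^2 - x1 - x2 mod 23 = 10^2 - 3 - 12 = 16
y3 = s (x1 - x3) - y1 mod 23 = 10 * (3 - 16) - 19 = 12

P + Q = (16, 12)


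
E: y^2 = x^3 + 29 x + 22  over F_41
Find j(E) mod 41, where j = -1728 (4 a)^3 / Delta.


Delta = -16(4 a^3 + 27 b^2) mod 41 = 27
-1728 * (4 a)^3 = -1728 * (4*29)^3 mod 41 = 8
j = 8 * 27^(-1) mod 41 = 17

j = 17 (mod 41)


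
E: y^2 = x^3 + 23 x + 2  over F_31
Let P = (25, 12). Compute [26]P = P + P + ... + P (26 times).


k = 26 = 11010_2 (binary, LSB first: 01011)
Double-and-add from P = (25, 12):
  bit 0 = 0: acc unchanged = O
  bit 1 = 1: acc = O + (13, 7) = (13, 7)
  bit 2 = 0: acc unchanged = (13, 7)
  bit 3 = 1: acc = (13, 7) + (27, 1) = (7, 17)
  bit 4 = 1: acc = (7, 17) + (5, 5) = (24, 5)

26P = (24, 5)


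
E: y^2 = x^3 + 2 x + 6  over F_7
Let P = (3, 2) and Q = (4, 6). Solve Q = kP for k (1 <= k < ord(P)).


Enumerate multiples of P until we hit Q = (4, 6):
  1P = (3, 2)
  2P = (5, 1)
  3P = (1, 4)
  4P = (4, 6)
Match found at i = 4.

k = 4


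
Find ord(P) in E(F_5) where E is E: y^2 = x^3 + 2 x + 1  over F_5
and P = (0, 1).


Compute successive multiples of P until we hit O:
  1P = (0, 1)
  2P = (1, 3)
  3P = (3, 3)
  4P = (3, 2)
  5P = (1, 2)
  6P = (0, 4)
  7P = O

ord(P) = 7


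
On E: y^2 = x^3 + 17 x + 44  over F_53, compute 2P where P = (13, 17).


Doubling: s = (3 x1^2 + a) / (2 y1)
s = (3*13^2 + 17) / (2*17) mod 53 = 31
x3 = s^2 - 2 x1 mod 53 = 31^2 - 2*13 = 34
y3 = s (x1 - x3) - y1 mod 53 = 31 * (13 - 34) - 17 = 21

2P = (34, 21)


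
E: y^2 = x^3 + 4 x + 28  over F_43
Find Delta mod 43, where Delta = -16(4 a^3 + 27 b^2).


4 a^3 + 27 b^2 = 4*4^3 + 27*28^2 = 256 + 21168 = 21424
Delta = -16 * (21424) = -342784
Delta mod 43 = 12

Delta = 12 (mod 43)


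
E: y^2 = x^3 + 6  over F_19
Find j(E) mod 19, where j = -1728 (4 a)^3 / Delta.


Delta = -16(4 a^3 + 27 b^2) mod 19 = 9
-1728 * (4 a)^3 = -1728 * (4*0)^3 mod 19 = 0
j = 0 * 9^(-1) mod 19 = 0

j = 0 (mod 19)


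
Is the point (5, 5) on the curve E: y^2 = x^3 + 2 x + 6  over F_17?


Check whether y^2 = x^3 + 2 x + 6 (mod 17) for (x, y) = (5, 5).
LHS: y^2 = 5^2 mod 17 = 8
RHS: x^3 + 2 x + 6 = 5^3 + 2*5 + 6 mod 17 = 5
LHS != RHS

No, not on the curve


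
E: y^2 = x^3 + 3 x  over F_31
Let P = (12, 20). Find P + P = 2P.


Doubling: s = (3 x1^2 + a) / (2 y1)
s = (3*12^2 + 3) / (2*20) mod 31 = 7
x3 = s^2 - 2 x1 mod 31 = 7^2 - 2*12 = 25
y3 = s (x1 - x3) - y1 mod 31 = 7 * (12 - 25) - 20 = 13

2P = (25, 13)


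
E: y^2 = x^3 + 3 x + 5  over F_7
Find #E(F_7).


For each x in F_7, count y with y^2 = x^3 + 3 x + 5 mod 7:
  x = 1: RHS = 2, y in [3, 4]  -> 2 point(s)
  x = 4: RHS = 4, y in [2, 5]  -> 2 point(s)
  x = 6: RHS = 1, y in [1, 6]  -> 2 point(s)
Affine points: 6. Add the point at infinity: total = 7.

#E(F_7) = 7


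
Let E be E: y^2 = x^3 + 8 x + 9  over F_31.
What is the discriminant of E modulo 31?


4 a^3 + 27 b^2 = 4*8^3 + 27*9^2 = 2048 + 2187 = 4235
Delta = -16 * (4235) = -67760
Delta mod 31 = 6

Delta = 6 (mod 31)


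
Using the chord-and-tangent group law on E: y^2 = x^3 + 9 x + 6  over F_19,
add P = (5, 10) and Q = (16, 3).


P != Q, so use the chord formula.
s = (y2 - y1) / (x2 - x1) = (12) / (11) mod 19 = 8
x3 = s^2 - x1 - x2 mod 19 = 8^2 - 5 - 16 = 5
y3 = s (x1 - x3) - y1 mod 19 = 8 * (5 - 5) - 10 = 9

P + Q = (5, 9)


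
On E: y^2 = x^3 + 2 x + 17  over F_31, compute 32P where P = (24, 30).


k = 32 = 100000_2 (binary, LSB first: 000001)
Double-and-add from P = (24, 30):
  bit 0 = 0: acc unchanged = O
  bit 1 = 0: acc unchanged = O
  bit 2 = 0: acc unchanged = O
  bit 3 = 0: acc unchanged = O
  bit 4 = 0: acc unchanged = O
  bit 5 = 1: acc = O + (12, 23) = (12, 23)

32P = (12, 23)
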